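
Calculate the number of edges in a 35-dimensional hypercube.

Number of 1-faces = C(35,1)·2^(35-1) = 35·17179869184 = 601295421440.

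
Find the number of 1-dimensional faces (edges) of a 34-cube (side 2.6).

Each of the 2^34 = 17179869184 vertices has degree 34; total edges = 34·2^34/2 = 292057776128.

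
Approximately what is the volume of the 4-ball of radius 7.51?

The n-ball volume is π^(n/2)·r^n/Γ(n/2+1). With n=4, r=7.51: V ≈ 15697.5.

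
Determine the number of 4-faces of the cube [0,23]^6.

An n-cube has C(n,k)·2^(n-k) k-faces. Here C(6,4)·2^2 = 15·4 = 60.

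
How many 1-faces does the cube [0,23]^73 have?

Number of 1-faces = C(73,1)·2^(73-1) = 73·4722366482869645213696 = 344732753249484100599808.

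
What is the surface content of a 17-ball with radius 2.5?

S_17(2.5) = 2·π^(17/2)·(2.5)^16 / Γ(17/2) = 6103515625·π^8/10378368 ≈ 5.5802e+06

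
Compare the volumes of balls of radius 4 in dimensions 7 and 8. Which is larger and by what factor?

V_7(4) ≈ 77410.6, V_8(4) ≈ 265992. The 8-ball is larger by a factor of 3.436.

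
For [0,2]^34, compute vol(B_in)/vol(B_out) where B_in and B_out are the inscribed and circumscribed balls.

V_in / V_out = (r_in/r_out)^34 = (1/√34)^34 = 34^(-34/2) ≈ 9.22271e-27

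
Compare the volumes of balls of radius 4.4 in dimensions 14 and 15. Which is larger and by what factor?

V_14(4.4) ≈ 6.1088e+08, V_15(4.4) ≈ 1.71088e+09. The 15-ball is larger by a factor of 2.801.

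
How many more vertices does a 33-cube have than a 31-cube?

The 33-cube has 2^33 = 8589934592 vertices. The 31-cube has 2^31 = 2147483648 vertices. Difference: 8589934592 - 2147483648 = 6442450944.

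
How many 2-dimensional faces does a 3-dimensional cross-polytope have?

Each 2-face is the convex hull of 3 vertices, one chosen as ±e_i from each of 3 distinct axes: 2^3·C(3,3) = 8.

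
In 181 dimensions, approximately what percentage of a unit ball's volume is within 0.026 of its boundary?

1 - (1-0.026)^181 ≈ 0.991505 ≈ 99.15%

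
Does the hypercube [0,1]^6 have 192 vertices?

False. The 6-cube has 2^6 = 64 vertices.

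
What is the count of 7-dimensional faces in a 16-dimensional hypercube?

f_7(16-cube) = (16 choose 7) · 2^9 = 5857280.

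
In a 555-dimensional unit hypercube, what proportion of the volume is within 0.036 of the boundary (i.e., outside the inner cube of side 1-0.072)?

1 - (1 - 2·0.036)^555 = 1 - 0.928^555 ≈ 1 - 9.753e-19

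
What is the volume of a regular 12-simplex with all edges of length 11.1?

V = (11.1^12 / 12!) · √((12+1) / 2^12) ≈ 411.463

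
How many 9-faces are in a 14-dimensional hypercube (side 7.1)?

Choose 9 of 14 axes to span the face (C(14,9) = 2002 ways), then fix each of the remaining 5 coordinates at one of its two extreme values (2^5 = 32 ways): 2002·32 = 64064.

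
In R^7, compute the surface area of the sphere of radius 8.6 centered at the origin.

|∂B_7(8.6)| ≈ 1.33804e+07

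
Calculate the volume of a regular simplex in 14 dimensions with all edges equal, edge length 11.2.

For a regular n-simplex with edge a, V = (a^n / n!)·√((n+1)/2^n). With a=11.2, n=14: V ≈ 169.621.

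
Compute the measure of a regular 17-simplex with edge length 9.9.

V = (9.9^17 / 17!) · √((17+1) / 2^17) ≈ 2.77723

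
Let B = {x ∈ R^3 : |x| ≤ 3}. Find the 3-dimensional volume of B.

V_3(3) = π^(3/2) · (3)^3 / Γ(3/2 + 1) = 36·π ≈ 113.097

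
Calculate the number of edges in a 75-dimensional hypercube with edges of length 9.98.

An n-cube has n·2^(n-1) edges. With n = 75: 75·18889465931478580854784 = 1416709944860893564108800.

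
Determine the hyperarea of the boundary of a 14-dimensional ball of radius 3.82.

S = n·V_n(r)/r = 14·V_14(3.82)/3.82 (volume-to-surface relation), giving 3.09436e+08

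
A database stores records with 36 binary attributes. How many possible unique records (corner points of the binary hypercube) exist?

An n-cube has 2^n vertices; for n = 36 that is 2^36 = 68719476736.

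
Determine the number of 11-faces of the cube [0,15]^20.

f_11(20-cube) = (20 choose 11) · 2^9 = 85995520.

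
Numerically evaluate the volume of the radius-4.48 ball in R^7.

Volume = π^{7/2}·(4.48)^7/Γ(9/2) ≈ 171130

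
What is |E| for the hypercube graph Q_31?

Each of the 2^31 = 2147483648 vertices has degree 31; total edges = 31·2^31/2 = 33285996544.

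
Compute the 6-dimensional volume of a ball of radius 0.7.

Volume = π^{6/2}·(0.7)^6/Γ(4) ≈ 0.607976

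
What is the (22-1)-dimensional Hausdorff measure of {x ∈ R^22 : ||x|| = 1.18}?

|∂B_22(1.18)| ≈ 5.24128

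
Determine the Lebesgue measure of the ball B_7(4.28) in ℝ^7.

The n-ball volume is π^(n/2)·r^n/Γ(n/2+1). With n=7, r=4.28: V ≈ 124304.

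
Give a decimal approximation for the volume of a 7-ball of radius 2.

V = 2048·π^3/105 ≈ 604.77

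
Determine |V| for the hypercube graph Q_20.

The 20-cube has 2^20 = 1048576 vertices.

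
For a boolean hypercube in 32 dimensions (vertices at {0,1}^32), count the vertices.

An n-cube has 2^n vertices; for n = 32 that is 2^32 = 4294967296.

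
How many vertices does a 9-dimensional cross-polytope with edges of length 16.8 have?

Number of vertices = 2n = 18.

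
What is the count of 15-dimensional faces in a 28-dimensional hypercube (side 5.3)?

An n-cube has C(n,k)·2^(n-k) k-faces. Here C(28,15)·2^13 = 37442160·8192 = 306726174720.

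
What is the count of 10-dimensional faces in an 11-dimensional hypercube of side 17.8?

Choose 10 of 11 axes to span the face (C(11,10) = 11 ways), then fix each of the remaining 1 coordinate at one of its two extreme values (2^1 = 2 ways): 11·2 = 22.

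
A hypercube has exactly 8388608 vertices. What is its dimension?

2^n = 8388608 ⇒ n = log_2(8388608) = 23.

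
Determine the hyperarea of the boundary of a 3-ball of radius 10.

S_3(10) = 2·π^(3/2)·(10)^2 / Γ(3/2) = 4πr² = 4π·(10)² ≈ 1256.64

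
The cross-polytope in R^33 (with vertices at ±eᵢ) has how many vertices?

The vertices are ±e_1, ..., ±e_33, so there are 2·33 = 66.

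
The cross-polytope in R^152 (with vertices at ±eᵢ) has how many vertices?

The vertices are ±e_1, ..., ±e_152, so there are 2·152 = 304.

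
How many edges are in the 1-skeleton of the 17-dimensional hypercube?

Each of the 2^17 = 131072 vertices has degree 17; total edges = 17·2^17/2 = 1114112.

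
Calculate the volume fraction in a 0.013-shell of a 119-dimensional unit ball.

V(inner)/V(outer) = ((1-0.013)/1)^119 ≈ 0.2107, so the shell fraction is 0.789263.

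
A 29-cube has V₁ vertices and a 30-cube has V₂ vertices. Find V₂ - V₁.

V₁ = 2^29 = 536870912. V₂ = 2^30 = 1073741824. V₂ - V₁ = 536870912.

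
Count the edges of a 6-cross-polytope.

Each 1-face is the convex hull of 2 vertices, one chosen as ±e_i from each of 2 distinct axes: 2^2·C(6,2) = 60.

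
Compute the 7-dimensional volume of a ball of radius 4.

V = 262144·π^3/105 ≈ 77410.6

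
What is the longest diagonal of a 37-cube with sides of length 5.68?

||(5.68,5.68,...,5.68)|| = √(37)·5.68 ≈ 34.5501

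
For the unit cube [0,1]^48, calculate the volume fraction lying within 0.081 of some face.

Shell fraction = 1 - (1-0.162)^48 ≈ 0.999793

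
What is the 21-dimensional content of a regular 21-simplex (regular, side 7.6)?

For a regular n-simplex with edge a, V = (a^n / n!)·√((n+1)/2^n). With a=7.6, n=21: V ≈ 0.000199131.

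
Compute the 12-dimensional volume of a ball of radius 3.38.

Volume = π^{12/2}·(3.38)^12/Γ(7) ≈ 2.96871e+06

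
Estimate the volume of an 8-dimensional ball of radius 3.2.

The n-ball volume is π^(n/2)·r^n/Γ(n/2+1). With n=8, r=3.2: V ≈ 44626.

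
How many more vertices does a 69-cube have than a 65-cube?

The 69-cube has 2^69 = 590295810358705651712 vertices. The 65-cube has 2^65 = 36893488147419103232 vertices. Difference: 590295810358705651712 - 36893488147419103232 = 553402322211286548480.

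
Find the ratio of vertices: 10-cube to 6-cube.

The 10-cube has 2^10 = 1024 vertices. The 6-cube has 2^6 = 64 vertices. Ratio: 1024/64 = 16.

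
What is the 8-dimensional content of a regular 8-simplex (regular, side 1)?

For a regular n-simplex with edge a, V = (a^n / n!)·√((n+1)/2^n). With a=1, n=8: V ≈ 4.6503e-06.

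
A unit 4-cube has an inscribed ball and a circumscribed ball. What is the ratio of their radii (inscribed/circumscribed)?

Ratio = (s/2)/(s√4/2) = 4^(-1/2) ≈ 0.5.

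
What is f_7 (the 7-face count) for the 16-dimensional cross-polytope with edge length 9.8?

f_7(16-orthoplex) = 2^8 · (16 choose 8) = 3294720.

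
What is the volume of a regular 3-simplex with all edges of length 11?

Volume = (√2/12) · 11³ = 156.86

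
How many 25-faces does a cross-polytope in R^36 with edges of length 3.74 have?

Number of 25-faces = 2^(25+1) · C(36,25+1) = 67108864 · 254186856 = 17058191149891584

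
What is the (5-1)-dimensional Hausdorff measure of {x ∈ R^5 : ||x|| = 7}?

The surface area of an n-ball is 2π^(n/2) r^(n-1) / Γ(n/2). For n=5, r=7: 19208·π^2/3 ≈ 63191.8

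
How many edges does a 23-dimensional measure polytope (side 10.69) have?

An n-cube has n·2^(n-1) edges. With n = 23: 23·4194304 = 96468992.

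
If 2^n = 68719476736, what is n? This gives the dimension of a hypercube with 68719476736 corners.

Since 2^n = 68719476736, we have n = 36.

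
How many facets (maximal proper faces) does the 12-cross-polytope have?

An n-cross-polytope has 2^(k+1)·C(n,k+1) k-faces. Here 2^12·C(12,12) = 4096·1 = 4096.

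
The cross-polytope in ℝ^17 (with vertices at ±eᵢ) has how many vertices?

Number of vertices = 2n = 34.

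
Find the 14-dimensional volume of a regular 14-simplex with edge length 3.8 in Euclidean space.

V_14 = √(15) · 3.8^14 / (14! · 2^(14/2)) ≈ 4.54357e-05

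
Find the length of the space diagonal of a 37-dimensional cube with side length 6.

||(6,6,...,6)|| = √(37)·6 ≈ 36.4966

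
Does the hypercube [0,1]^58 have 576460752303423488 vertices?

False. The 58-cube has 2^58 = 288230376151711744 vertices.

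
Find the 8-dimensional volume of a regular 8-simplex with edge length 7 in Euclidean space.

V = (7^8 / 8!) · √((8+1) / 2^8) ≈ 26.808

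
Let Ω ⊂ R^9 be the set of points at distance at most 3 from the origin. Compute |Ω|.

V_9(3) = π^(9/2) · (3)^9 / Γ(9/2 + 1) = 23328·π^4/35 ≈ 64924.6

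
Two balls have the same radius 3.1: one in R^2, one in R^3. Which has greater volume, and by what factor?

V_2(3.1) ≈ 30.1907, V_3(3.1) ≈ 124.788. The 3-ball is larger by a factor of 4.133.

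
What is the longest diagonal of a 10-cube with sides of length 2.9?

Diagonal = √10 · 2.9 ≈ 9.17061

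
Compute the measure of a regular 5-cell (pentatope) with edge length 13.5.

For a regular n-simplex with edge a, V = (a^n / n!)·√((n+1)/2^n). With a=13.5, n=4: V ≈ 773.658.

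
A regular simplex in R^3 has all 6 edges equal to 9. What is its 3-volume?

Volume = (√2/12) · 9³ = 85.9135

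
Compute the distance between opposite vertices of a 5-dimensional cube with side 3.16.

The space diagonal of an n-cube of side s is s√n. Here 3.16·√5 ≈ 7.06597.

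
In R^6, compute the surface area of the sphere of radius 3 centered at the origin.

S = n·V_n(r)/r = 6·V_6(3)/3 (volume-to-surface relation), giving 243·π^3 ≈ 7534.53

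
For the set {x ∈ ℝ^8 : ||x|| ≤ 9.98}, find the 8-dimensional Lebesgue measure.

Volume = π^{8/2}·(9.98)^8/Γ(5) ≈ 3.99423e+08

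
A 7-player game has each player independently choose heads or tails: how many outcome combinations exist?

Number of vertices = 2^7 = 128.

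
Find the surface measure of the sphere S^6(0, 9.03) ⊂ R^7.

S = n·V_n(r)/r = 7·V_7(9.03)/9.03 (volume-to-surface relation), giving 1.7931e+07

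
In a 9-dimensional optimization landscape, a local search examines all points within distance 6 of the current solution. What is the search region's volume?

The n-ball volume is π^(n/2)·r^n/Γ(n/2+1). With n=9, r=6: V = 11943936·π^4/35 ≈ 3.32414e+07.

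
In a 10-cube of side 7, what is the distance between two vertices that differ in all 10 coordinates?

||(7,7,...,7)|| = √(10)·7 ≈ 22.1359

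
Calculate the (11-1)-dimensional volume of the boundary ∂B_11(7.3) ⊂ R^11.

S = n·V_n(r)/r = 11·V_11(7.3)/7.3 (volume-to-surface relation), giving 8.90689e+09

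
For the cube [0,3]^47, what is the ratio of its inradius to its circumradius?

r_in = 3/2 (half the side); r_out = 3√47/2 (half the diagonal). Ratio = 1/√47 ≈ 0.145865.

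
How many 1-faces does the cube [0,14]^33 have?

Number of 1-faces = C(33,1)·2^(33-1) = 33·4294967296 = 141733920768.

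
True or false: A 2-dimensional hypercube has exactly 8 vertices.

False. The 2-cube has 2^2 = 4 vertices.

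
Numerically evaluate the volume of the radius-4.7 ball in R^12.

Volume = π^{12/2}·(4.7)^12/Γ(7) ≈ 1.55146e+08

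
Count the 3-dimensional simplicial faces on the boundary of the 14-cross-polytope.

An n-cross-polytope has 2^(k+1)·C(n,k+1) k-faces. Here 2^4·C(14,4) = 16·1001 = 16016.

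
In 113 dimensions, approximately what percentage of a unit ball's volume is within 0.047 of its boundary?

1 - (1-0.047)^113 ≈ 0.99566 ≈ 99.57%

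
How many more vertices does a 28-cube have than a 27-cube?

The 28-cube has 2^28 = 268435456 vertices. The 27-cube has 2^27 = 134217728 vertices. Difference: 268435456 - 134217728 = 134217728.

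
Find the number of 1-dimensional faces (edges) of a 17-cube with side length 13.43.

The 17-cube has n·2^(n-1) = 17·2^16 = 17·65536 = 1114112 edges.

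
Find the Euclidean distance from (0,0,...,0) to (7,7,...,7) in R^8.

Diagonal = √8 · 7 ≈ 19.799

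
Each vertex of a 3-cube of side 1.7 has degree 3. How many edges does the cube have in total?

Each of the 2^3 = 8 vertices has degree 3; total edges = 3·2^3/2 = 12.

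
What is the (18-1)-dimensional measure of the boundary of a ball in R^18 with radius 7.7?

|∂B_18(7.7)| ≈ 1.7386e+15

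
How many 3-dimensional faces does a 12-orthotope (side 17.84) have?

f_3(12-cube) = (12 choose 3) · 2^9 = 112640.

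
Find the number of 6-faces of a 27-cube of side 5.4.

Number of 6-faces = C(27,6) · 2^(27-6) = 296010 · 2097152 = 620777963520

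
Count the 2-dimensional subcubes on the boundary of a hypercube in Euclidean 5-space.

Choose 2 of 5 axes to span the face (C(5,2) = 10 ways), then fix each of the remaining 3 coordinates at one of its two extreme values (2^3 = 8 ways): 10·8 = 80.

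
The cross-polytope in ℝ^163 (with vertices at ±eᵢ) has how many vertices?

An n-cross-polytope has 2n vertices; here n = 163, giving 326.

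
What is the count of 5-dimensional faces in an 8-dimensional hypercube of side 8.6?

f_5(8-cube) = (8 choose 5) · 2^3 = 448.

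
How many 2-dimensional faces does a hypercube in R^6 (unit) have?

f_2(6-cube) = (6 choose 2) · 2^4 = 240.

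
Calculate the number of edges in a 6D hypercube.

Number of 1-faces = C(6,1)·2^(6-1) = 6·32 = 192.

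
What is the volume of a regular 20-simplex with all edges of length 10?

V_20 = √(21) · 10^20 / (20! · 2^(20/2)) ≈ 0.183944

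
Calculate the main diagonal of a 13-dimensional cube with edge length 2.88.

Diagonal = √13 · 2.88 ≈ 10.384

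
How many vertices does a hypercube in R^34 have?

An n-cube has 2^n vertices; for n = 34 that is 2^34 = 17179869184.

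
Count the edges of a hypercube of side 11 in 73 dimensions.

Each of the 2^73 = 9444732965739290427392 vertices has degree 73; total edges = 73·2^73/2 = 344732753249484100599808.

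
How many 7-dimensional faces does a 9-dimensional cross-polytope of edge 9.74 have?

Number of 7-faces = 2^(7+1) · C(9,7+1) = 256 · 9 = 2304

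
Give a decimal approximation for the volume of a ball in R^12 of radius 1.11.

V_12(1.11) = π^(12/2) · (1.11)^12 / Γ(12/2 + 1) ≈ 4.67135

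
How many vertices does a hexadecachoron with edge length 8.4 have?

Number of 0-faces = 2^(0+1) · C(4,0+1) = 2 · 4 = 8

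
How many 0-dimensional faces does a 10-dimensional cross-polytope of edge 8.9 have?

An n-cross-polytope has 2^(k+1)·C(n,k+1) k-faces. Here 2^1·C(10,1) = 2·10 = 20.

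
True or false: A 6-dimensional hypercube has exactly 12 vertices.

False. The 6-cube has 2^6 = 64 vertices.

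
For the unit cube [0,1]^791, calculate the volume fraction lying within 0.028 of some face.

The inner cube has side 1-2·0.028 = 0.944 and volume (0.944)^791 ≈ 1.595e-20, so the shell holds 1 - 1.595e-20 of the volume.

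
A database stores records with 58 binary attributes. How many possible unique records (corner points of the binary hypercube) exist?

An n-cube has 2^n vertices; for n = 58 that is 2^58 = 288230376151711744.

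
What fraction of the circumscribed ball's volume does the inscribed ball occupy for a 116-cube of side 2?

V_in/V_out = n^(-n/2) = 116^(-116/2) ≈ 1.82573e-120.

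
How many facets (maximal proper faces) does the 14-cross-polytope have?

Number of 13-faces = 2^(13+1) · C(14,13+1) = 16384 · 1 = 16384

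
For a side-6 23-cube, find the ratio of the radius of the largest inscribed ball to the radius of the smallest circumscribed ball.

For an n-cube of any side s, the inradius is s/2 and the circumradius is s√n/2, so the ratio is 1/√23 ≈ 0.208514.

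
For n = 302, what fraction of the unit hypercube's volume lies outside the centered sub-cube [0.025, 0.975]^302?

The inner cube has side 1-2·0.025 = 0.95 and volume (0.95)^302 ≈ 1.873e-07, so the shell holds 0.9999998127 of the volume.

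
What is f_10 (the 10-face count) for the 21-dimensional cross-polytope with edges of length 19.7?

Number of 10-faces = 2^(10+1) · C(21,10+1) = 2048 · 352716 = 722362368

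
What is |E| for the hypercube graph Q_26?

An n-cube has n·2^(n-1) edges. With n = 26: 26·33554432 = 872415232.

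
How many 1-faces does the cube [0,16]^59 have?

Each of the 2^59 = 576460752303423488 vertices has degree 59; total edges = 59·2^59/2 = 17005592192950992896.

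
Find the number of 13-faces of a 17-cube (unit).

f_13(17-cube) = (17 choose 13) · 2^4 = 38080.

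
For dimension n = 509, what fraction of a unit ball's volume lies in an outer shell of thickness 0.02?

1 - (1-0.02)^509 ≈ 0.999966 ≈ 99.996580%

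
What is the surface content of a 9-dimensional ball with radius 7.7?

S = n·V_n(r)/r = 9·V_9(7.7)/7.7 (volume-to-surface relation), giving 3.66848e+08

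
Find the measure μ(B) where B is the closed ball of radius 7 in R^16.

Volume = π^{16/2}·(7)^16/Γ(9) = 4747561509943·π^8/5760 ≈ 7.82073e+12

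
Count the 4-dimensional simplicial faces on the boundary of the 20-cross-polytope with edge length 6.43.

f_4(20-orthoplex) = 2^5 · (20 choose 5) = 496128.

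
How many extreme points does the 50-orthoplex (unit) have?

The vertices are ±e_1, ..., ±e_50, so there are 2·50 = 100.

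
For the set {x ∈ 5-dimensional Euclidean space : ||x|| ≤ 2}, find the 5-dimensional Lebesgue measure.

Volume = π^{5/2}·(2)^5/Γ(7/2) = 256·π^2/15 ≈ 168.441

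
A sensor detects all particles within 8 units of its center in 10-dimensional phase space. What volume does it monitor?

V = 134217728·π^5/15 ≈ 2.73822e+09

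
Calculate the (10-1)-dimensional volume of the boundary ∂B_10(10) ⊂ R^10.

S = n·V_n(r)/r = 10·V_10(10)/10 (volume-to-surface relation), giving 250000000·π^5/3 ≈ 2.55016e+10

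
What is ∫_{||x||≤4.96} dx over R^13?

The n-ball volume is π^(n/2)·r^n/Γ(n/2+1). With n=13, r=4.96: V ≈ 1.00139e+09.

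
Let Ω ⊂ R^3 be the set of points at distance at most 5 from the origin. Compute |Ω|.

Volume = π^{3/2}·(5)^3/Γ(5/2) = 500·π/3 ≈ 523.599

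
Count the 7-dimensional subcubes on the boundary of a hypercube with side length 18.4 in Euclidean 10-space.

f_7(10-cube) = (10 choose 7) · 2^3 = 960.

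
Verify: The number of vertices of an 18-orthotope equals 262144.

True. The 18-cube has 2^18 = 262144 vertices.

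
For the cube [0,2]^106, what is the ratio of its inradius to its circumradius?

Ratio = (s/2)/(s√106/2) = 106^(-1/2) ≈ 0.0971286.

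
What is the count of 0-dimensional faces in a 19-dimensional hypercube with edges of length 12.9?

Choose 0 of 19 axes to span the face (C(19,0) = 1 way), then fix each of the remaining 19 coordinates at one of its two extreme values (2^19 = 524288 ways): 1·524288 = 524288.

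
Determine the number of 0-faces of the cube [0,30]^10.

f_0(10-cube) = (10 choose 0) · 2^10 = 1024.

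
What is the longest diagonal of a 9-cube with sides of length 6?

Diagonal = √9 · 6 = 18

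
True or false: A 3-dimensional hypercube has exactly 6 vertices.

False. The 3-cube has 2^3 = 8 vertices.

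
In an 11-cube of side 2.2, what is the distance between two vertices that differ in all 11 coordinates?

Diagonal = √11 · 2.2 ≈ 7.29657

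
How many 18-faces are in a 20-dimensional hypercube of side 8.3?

f_18(20-cube) = (20 choose 18) · 2^2 = 760.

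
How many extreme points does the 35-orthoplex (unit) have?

Number of vertices = 2n = 70.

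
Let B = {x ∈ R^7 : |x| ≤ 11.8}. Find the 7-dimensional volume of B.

The n-ball volume is π^(n/2)·r^n/Γ(n/2+1). With n=7, r=11.8: V ≈ 1.50506e+08.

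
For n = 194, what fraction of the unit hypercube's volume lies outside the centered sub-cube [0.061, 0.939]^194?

1 - (1 - 2·0.061)^194 = 1 - 0.878^194 ≈ 1 - 1.091e-11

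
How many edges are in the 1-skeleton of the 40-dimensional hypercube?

Number of 1-faces = C(40,1)·2^(40-1) = 40·549755813888 = 21990232555520.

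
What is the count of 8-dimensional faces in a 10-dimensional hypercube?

An n-cube has C(n,k)·2^(n-k) k-faces. Here C(10,8)·2^2 = 45·4 = 180.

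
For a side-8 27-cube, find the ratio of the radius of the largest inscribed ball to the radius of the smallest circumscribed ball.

For an n-cube of any side s, the inradius is s/2 and the circumradius is s√n/2, so the ratio is 1/√27 ≈ 0.19245.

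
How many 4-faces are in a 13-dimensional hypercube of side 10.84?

f_4(13-cube) = (13 choose 4) · 2^9 = 366080.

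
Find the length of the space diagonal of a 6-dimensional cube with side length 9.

Diagonal = √6 · 9 ≈ 22.0454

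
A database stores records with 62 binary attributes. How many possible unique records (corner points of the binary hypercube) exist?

Number of vertices = 2^62 = 4611686018427387904.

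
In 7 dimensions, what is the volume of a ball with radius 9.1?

Volume = π^{7/2}·(9.1)^7/Γ(9/2) ≈ 2.44157e+07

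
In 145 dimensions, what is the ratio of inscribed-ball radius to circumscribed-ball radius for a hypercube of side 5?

r_in / r_out = (5/2) / (5√145/2) = 1/√145 ≈ 0.0830455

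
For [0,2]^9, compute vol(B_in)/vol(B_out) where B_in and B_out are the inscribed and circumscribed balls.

The radii are 2/2 and 2√9/2, so the volume ratio is (1/√9)^9 = 9^{-9/2} ≈ 5.08053e-05.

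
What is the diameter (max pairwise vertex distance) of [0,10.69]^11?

Diagonal = √11 · 10.69 ≈ 35.4547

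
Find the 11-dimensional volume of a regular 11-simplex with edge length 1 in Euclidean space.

For a regular n-simplex with edge a, V = (a^n / n!)·√((n+1)/2^n). With a=1, n=11: V ≈ 1.91765e-09.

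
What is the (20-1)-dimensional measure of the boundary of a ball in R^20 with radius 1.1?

|∂B_20(1.1)| ≈ 3.15665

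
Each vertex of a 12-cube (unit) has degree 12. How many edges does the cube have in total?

The 12-cube has n·2^(n-1) = 12·2^11 = 12·2048 = 24576 edges.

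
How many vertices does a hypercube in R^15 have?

Each vertex is a binary string of length 15, so there are 2^15 = 32768.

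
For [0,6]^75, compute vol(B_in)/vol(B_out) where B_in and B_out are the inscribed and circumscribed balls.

V_in / V_out = (r_in/r_out)^75 = (1/√75)^75 = 75^(-75/2) ≈ 4.84398e-71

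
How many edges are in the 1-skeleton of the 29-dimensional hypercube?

The 29-cube has n·2^(n-1) = 29·2^28 = 29·268435456 = 7784628224 edges.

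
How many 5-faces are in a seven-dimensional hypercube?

Choose 5 of 7 axes to span the face (C(7,5) = 21 ways), then fix each of the remaining 2 coordinates at one of its two extreme values (2^2 = 4 ways): 21·4 = 84.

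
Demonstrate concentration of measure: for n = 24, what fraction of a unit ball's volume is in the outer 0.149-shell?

1 - (1-0.149)^24 ≈ 0.979188 ≈ 97.92%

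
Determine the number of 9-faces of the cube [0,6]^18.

Choose 9 of 18 axes to span the face (C(18,9) = 48620 ways), then fix each of the remaining 9 coordinates at one of its two extreme values (2^9 = 512 ways): 48620·512 = 24893440.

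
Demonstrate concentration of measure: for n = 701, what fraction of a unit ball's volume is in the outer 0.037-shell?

1 - (1-0.037)^701 ≈ 1 - 3.327e-12 ≈ (100 - 3.33e-10)%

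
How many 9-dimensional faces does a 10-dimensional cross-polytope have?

f_9(10-orthoplex) = 2^10 · (10 choose 10) = 1024.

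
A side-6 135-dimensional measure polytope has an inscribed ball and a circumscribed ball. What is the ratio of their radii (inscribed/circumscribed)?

Ratio = (s/2)/(s√135/2) = 135^(-1/2) ≈ 0.0860663.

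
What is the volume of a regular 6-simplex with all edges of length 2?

For a regular n-simplex with edge a, V = (a^n / n!)·√((n+1)/2^n). With a=2, n=6: V ≈ 0.0293972.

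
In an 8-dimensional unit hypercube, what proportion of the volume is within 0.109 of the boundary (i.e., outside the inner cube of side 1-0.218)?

1 - (1 - 2·0.109)^8 = 1 - 0.782^8 ≈ 0.860153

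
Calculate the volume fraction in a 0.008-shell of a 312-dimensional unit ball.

Shell fraction = 1 - (1-0.008)^312 ≈ 0.918409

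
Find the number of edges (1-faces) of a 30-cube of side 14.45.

Number of 1-faces = C(30,1) · 2^(30-1) = 30 · 536870912 = 16106127360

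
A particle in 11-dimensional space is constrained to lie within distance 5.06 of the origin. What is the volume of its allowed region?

V_11(5.06) = π^(11/2) · (5.06)^11 / Γ(11/2 + 1) ≈ 1.04896e+08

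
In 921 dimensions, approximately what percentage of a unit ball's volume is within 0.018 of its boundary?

1 - (1-0.018)^921 ≈ 0.9999999457 ≈ 99.999995%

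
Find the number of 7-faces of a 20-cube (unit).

Number of 7-faces = C(20,7) · 2^(20-7) = 77520 · 8192 = 635043840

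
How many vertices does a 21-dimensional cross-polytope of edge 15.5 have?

The vertices are ±e_1, ..., ±e_21, so there are 2·21 = 42.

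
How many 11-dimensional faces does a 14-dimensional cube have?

Choose 11 of 14 axes to span the face (C(14,11) = 364 ways), then fix each of the remaining 3 coordinates at one of its two extreme values (2^3 = 8 ways): 364·8 = 2912.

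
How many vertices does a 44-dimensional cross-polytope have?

An n-cross-polytope has 2n vertices; here n = 44, giving 88.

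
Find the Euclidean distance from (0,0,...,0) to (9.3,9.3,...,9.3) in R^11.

d = √(9.3² + 9.3² + ... + 9.3²) [11 terms] = √(11·9.3²) = 9.3√11 ≈ 30.8446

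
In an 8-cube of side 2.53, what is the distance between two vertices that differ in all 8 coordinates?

d = √(2.53² + 2.53² + ... + 2.53²) [8 terms] = √(8·2.53²) = 2.53√8 ≈ 7.15592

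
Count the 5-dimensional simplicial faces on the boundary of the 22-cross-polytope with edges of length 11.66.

f_5(22-orthoplex) = 2^6 · (22 choose 6) = 4775232.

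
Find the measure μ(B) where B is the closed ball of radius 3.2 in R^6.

V_6(3.2) = π^(6/2) · (3.2)^6 / Γ(6/2 + 1) ≈ 5548.79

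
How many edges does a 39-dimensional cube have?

An n-cube has n·2^(n-1) edges. With n = 39: 39·274877906944 = 10720238370816.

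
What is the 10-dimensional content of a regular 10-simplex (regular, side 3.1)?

Volume = 3.1^10 · √(11/2^10) / 10! ≈ 0.00234099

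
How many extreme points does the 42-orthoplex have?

An n-cross-polytope has 2n vertices; here n = 42, giving 84.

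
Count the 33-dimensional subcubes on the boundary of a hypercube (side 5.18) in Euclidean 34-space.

Number of 33-faces = C(34,33) · 2^(34-33) = 34 · 2 = 68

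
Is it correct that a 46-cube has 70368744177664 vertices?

True. The 46-cube has 2^46 = 70368744177664 vertices.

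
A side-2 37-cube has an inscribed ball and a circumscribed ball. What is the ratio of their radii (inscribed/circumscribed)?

For an n-cube of any side s, the inradius is s/2 and the circumradius is s√n/2, so the ratio is 1/√37 ≈ 0.164399.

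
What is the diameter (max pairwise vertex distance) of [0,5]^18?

The space diagonal of an n-cube of side s is s√n. Here 5·√18 ≈ 21.2132.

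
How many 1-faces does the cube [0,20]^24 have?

An n-cube has n·2^(n-1) edges. With n = 24: 24·8388608 = 201326592.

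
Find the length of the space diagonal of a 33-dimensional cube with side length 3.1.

Diagonal = √33 · 3.1 ≈ 17.8081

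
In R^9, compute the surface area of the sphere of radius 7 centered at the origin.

S_9(7) = 2·π^(9/2)·(7)^8 / Γ(9/2) = 26353376·π^4/15 ≈ 1.71137e+08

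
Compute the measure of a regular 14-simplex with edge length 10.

For a regular n-simplex with edge a, V = (a^n / n!)·√((n+1)/2^n). With a=10, n=14: V ≈ 34.7078.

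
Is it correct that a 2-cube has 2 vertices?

False. The 2-cube has 2^2 = 4 vertices.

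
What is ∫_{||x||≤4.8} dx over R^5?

Volume = π^{5/2}·(4.8)^5/Γ(7/2) ≈ 13412.3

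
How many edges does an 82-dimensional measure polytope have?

The 82-cube has n·2^(n-1) = 82·2^81 = 82·2417851639229258349412352 = 198263834416799184651812864 edges.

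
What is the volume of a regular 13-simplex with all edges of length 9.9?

For a regular n-simplex with edge a, V = (a^n / n!)·√((n+1)/2^n). With a=9.9, n=13: V ≈ 58.2568.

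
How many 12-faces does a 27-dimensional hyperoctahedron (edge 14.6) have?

Each 12-face is the convex hull of 13 vertices, one chosen as ±e_i from each of 13 distinct axes: 2^13·C(27,13) = 164317593600.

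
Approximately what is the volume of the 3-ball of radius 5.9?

V_3(5.9) = π^(3/2) · (5.9)^3 / Γ(3/2 + 1) ≈ 860.29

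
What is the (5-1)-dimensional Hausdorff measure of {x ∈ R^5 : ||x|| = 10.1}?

The surface area of an n-ball is 2π^(n/2) r^(n-1) / Γ(n/2). For n=5, r=10.1: 273876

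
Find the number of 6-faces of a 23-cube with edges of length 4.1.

Number of 6-faces = C(23,6) · 2^(23-6) = 100947 · 131072 = 13231325184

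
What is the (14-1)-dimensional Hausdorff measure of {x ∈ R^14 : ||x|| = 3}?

|∂B_14(3)| = 177147·π^7/40 ≈ 1.33759e+07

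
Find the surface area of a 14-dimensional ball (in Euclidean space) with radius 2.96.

|∂B_14(2.96)| ≈ 1.12341e+07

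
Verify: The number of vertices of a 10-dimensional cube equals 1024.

True. The 10-cube has 2^10 = 1024 vertices.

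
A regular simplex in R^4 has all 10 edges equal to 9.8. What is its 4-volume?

For a regular n-simplex with edge a, V = (a^n / n!)·√((n+1)/2^n). With a=9.8, n=4: V ≈ 214.841.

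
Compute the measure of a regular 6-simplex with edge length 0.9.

For a regular n-simplex with edge a, V = (a^n / n!)·√((n+1)/2^n). With a=0.9, n=6: V ≈ 0.000244108.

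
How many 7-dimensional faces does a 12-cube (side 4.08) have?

f_7(12-cube) = (12 choose 7) · 2^5 = 25344.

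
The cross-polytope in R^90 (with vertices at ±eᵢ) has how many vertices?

Number of vertices = 2n = 180.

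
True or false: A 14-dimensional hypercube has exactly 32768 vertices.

False. The 14-cube has 2^14 = 16384 vertices.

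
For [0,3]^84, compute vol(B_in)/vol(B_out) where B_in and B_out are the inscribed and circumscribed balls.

V_in / V_out = (r_in/r_out)^84 = (1/√84)^84 = 84^(-84/2) ≈ 1.5145e-81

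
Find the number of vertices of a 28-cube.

An n-cube has 2^n vertices; for n = 28 that is 2^28 = 268435456.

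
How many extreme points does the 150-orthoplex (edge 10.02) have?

An n-cross-polytope has 2n vertices; here n = 150, giving 300.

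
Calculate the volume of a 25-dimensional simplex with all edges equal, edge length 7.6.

V_25 = √(26) · 7.6^25 / (25! · 2^(25/2)) ≈ 5.94711e-07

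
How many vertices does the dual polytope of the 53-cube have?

Number of vertices = 2n = 106.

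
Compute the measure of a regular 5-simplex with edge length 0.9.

V_5 = √(6) · 0.9^5 / (5! · 2^(5/2)) ≈ 0.00213075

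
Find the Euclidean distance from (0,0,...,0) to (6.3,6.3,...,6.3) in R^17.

The space diagonal of an n-cube of side s is s√n. Here 6.3·√17 ≈ 25.9756.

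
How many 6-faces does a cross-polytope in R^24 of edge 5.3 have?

Number of 6-faces = 2^(6+1) · C(24,6+1) = 128 · 346104 = 44301312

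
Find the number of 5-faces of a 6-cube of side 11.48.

Number of 5-faces = C(6,5) · 2^(6-5) = 6 · 2 = 12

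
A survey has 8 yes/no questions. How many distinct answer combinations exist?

Number of vertices = 2^8 = 256.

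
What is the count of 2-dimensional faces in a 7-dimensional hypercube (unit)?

An n-cube has C(n,k)·2^(n-k) k-faces. Here C(7,2)·2^5 = 21·32 = 672.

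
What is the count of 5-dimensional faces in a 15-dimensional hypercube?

Number of 5-faces = C(15,5) · 2^(15-5) = 3003 · 1024 = 3075072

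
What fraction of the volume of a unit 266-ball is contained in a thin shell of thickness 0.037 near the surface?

1 - (1-0.037)^266 ≈ 0.999956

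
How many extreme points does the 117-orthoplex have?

The vertices are ±e_1, ..., ±e_117, so there are 2·117 = 234.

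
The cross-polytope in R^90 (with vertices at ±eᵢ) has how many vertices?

Number of vertices = 2n = 180.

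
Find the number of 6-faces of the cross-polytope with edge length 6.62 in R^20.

f_6(20-orthoplex) = 2^7 · (20 choose 7) = 9922560.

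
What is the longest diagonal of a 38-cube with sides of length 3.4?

The space diagonal of an n-cube of side s is s√n. Here 3.4·√38 ≈ 20.959.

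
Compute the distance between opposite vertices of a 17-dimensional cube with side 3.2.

The space diagonal of an n-cube of side s is s√n. Here 3.2·√17 ≈ 13.1939.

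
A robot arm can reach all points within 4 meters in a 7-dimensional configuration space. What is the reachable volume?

V_7(4) = π^(7/2) · (4)^7 / Γ(7/2 + 1) = 262144·π^3/105 ≈ 77410.6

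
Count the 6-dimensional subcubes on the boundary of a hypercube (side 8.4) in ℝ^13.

Choose 6 of 13 axes to span the face (C(13,6) = 1716 ways), then fix each of the remaining 7 coordinates at one of its two extreme values (2^7 = 128 ways): 1716·128 = 219648.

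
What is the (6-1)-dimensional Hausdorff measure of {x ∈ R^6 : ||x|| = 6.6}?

|∂B_6(6.6)| ≈ 388302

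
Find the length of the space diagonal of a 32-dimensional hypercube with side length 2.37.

d = √(2.37² + 2.37² + ... + 2.37²) [32 terms] = √(32·2.37²) = 2.37√32 ≈ 13.4067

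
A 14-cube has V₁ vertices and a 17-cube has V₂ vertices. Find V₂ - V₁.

V₁ = 2^14 = 16384. V₂ = 2^17 = 131072. V₂ - V₁ = 114688.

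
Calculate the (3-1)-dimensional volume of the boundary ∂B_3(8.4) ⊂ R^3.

The surface area of an n-ball is 2π^(n/2) r^(n-1) / Γ(n/2). For n=3, r=8.4: 4πr² = 4π·(8.4)² ≈ 886.683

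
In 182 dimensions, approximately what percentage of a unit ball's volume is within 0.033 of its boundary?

1 - (1-0.033)^182 ≈ 0.997774 ≈ 99.78%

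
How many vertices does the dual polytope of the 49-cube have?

The vertices are ±e_1, ..., ±e_49, so there are 2·49 = 98.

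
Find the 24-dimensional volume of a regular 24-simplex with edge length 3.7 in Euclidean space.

V = (3.7^24 / 24!) · √((24+1) / 2^24) ≈ 8.52601e-14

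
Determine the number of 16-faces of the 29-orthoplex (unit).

f_16(29-orthoplex) = 2^17 · (29 choose 17) = 6802103992320.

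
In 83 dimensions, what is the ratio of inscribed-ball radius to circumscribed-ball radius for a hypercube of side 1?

Ratio = (s/2)/(s√83/2) = 83^(-1/2) ≈ 0.109764.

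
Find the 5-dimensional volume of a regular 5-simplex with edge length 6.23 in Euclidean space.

V = (6.23^5 / 5!) · √((5+1) / 2^5) ≈ 33.8657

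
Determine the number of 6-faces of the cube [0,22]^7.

An n-cube has C(n,k)·2^(n-k) k-faces. Here C(7,6)·2^1 = 7·2 = 14.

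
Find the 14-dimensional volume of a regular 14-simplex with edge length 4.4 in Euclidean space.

Volume = 4.4^14 · √(15/2^14) / 14! ≈ 0.000353806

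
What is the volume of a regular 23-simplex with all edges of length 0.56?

For a regular n-simplex with edge a, V = (a^n / n!)·√((n+1)/2^n). With a=0.56, n=23: V ≈ 1.05704e-31.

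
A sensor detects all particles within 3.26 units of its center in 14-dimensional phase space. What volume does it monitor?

The n-ball volume is π^(n/2)·r^n/Γ(n/2+1). With n=14, r=3.26: V ≈ 9.17624e+06.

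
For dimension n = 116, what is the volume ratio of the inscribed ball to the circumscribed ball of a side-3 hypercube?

V_in / V_out = (r_in/r_out)^116 = (1/√116)^116 = 116^(-116/2) ≈ 1.82573e-120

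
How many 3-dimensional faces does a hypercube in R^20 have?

f_3(20-cube) = (20 choose 3) · 2^17 = 149422080.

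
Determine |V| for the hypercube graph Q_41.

An n-cube has 2^n vertices; for n = 41 that is 2^41 = 2199023255552.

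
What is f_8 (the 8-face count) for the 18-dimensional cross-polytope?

Number of 8-faces = 2^(8+1) · C(18,8+1) = 512 · 48620 = 24893440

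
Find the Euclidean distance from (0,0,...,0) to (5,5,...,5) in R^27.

The space diagonal of an n-cube of side s is s√n. Here 5·√27 ≈ 25.9808.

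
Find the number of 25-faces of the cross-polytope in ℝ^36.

An n-cross-polytope has 2^(k+1)·C(n,k+1) k-faces. Here 2^26·C(36,26) = 67108864·254186856 = 17058191149891584.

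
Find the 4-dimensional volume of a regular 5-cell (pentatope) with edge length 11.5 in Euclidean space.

V = (11.5^4 / 4!) · √((4+1) / 2^4) ≈ 407.385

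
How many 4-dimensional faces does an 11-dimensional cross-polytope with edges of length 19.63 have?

An n-cross-polytope has 2^(k+1)·C(n,k+1) k-faces. Here 2^5·C(11,5) = 32·462 = 14784.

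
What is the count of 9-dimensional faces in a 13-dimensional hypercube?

Number of 9-faces = C(13,9) · 2^(13-9) = 715 · 16 = 11440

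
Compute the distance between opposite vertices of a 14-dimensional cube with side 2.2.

d = √(2.2² + 2.2² + ... + 2.2²) [14 terms] = √(14·2.2²) = 2.2√14 ≈ 8.23165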